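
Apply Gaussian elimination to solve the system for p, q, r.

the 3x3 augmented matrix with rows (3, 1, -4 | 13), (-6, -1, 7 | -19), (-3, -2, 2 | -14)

Forward elimination on [A|b]:
R2 <- R2 - (-2)*R1:  [  0   1  -1   7 ]
R3 <- R3 - (-1)*R1:  [  0  -1  -2  -1 ]
R3 <- R3 - (-1)*R2:  [  0   0  -3   6 ]
Row echelon form:
[ 3  1  -4  |  13 ]
[ 0  1  -1  |   7 ]
[ 0  0  -3  |   6 ]
Back-substitution:
r = (6) / -3 = -2
q = (7 - (-1)*(-2)) / 1 = 5
p = (13 - (1)*(5) - (-4)*(-2)) / 3 = 0

(0, 5, -2)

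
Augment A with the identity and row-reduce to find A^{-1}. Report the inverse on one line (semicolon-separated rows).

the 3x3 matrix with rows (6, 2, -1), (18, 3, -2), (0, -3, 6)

Gauss-Jordan on [A | I]:
R1 <- (1/6)*R1:  [    1   1/3  -1/6  |   1/6     0     0 ]
R2 <- R2 - (18)*R1:  [  0  -3   1  |  -3   1   0 ]
R2 <- (1/-3)*R2:  [    0     1  -1/3  |     1  -1/3     0 ]
R1 <- R1 - (1/3)*R2:  [     1      0  -1/18  |   -1/6    1/9      0 ]
R3 <- R3 - (-3)*R2:  [  0   0   5  |   3  -1   1 ]
R3 <- (1/5)*R3:  [    0     0     1  |   3/5  -1/5   1/5 ]
R1 <- R1 - (-1/18)*R3:  [     1      0      0  |  -2/15   1/10   1/90 ]
R2 <- R2 - (-1/3)*R3:  [    0     1     0  |   6/5  -2/5  1/15 ]
Right block of [I | A^{-1}] is the inverse:
[ -2/15  1/10  1/90 ]
[   6/5  -2/5  1/15 ]
[   3/5  -1/5   1/5 ]

inverse = [-2/15 1/10 1/90; 6/5 -2/5 1/15; 3/5 -1/5 1/5]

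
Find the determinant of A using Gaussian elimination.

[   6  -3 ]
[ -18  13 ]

det(A) = 24

Forward elimination:
R2 <- R2 - (-3)*R1:  [ 0  4 ]
Upper-triangular form:
[ 6  -3 ]
[ 0   4 ]
det(A) = (-1)^0 * (6) * (4) = 24  (0 row swaps -> sign +1)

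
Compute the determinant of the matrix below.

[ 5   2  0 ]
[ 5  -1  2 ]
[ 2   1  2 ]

det(A) = -32

Forward elimination:
R2 <- R2 - (1)*R1:  [  0  -3   2 ]
R3 <- R3 - (2/5)*R1:  [   0  1/5    2 ]
R3 <- R3 - (-1/15)*R2:  [     0      0  32/15 ]
Upper-triangular form:
[ 5   2      0 ]
[ 0  -3      2 ]
[ 0   0  32/15 ]
det(A) = (-1)^0 * (5) * (-3) * (32/15) = -32  (0 row swaps -> sign +1)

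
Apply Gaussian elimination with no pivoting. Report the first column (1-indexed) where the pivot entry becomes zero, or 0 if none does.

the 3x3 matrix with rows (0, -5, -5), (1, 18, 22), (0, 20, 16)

first zero-pivot column = 1

Naive forward elimination:
Pivot entry (1,1) is zero but row 2 has 1 in column 1 -> naive elimination stops; a row interchange (e.g. R1 <-> R2) would be required here.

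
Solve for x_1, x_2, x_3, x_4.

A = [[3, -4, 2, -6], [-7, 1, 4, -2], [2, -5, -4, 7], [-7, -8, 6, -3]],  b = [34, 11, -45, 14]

Forward elimination on [A|b]:
R2 <- R2 - (-7/3)*R1:  [     0  -25/3   26/3    -16  271/3 ]
R3 <- R3 - (2/3)*R1:  [      0    -7/3   -16/3      11  -203/3 ]
R4 <- R4 - (-7/3)*R1:  [     0  -52/3   32/3    -17  280/3 ]
R3 <- R3 - (7/25)*R2:  [        0         0   -194/25    387/25  -2324/25 ]
R4 <- R4 - (52/25)*R2:  [        0         0   -184/25    407/25  -2364/25 ]
R4 <- R4 - (92/97)*R3:  [       0        0        0   155/97  -620/97 ]
Row echelon form:
[ 3     -4        2      -6  |        34 ]
[ 0  -25/3     26/3     -16  |     271/3 ]
[ 0      0  -194/25  387/25  |  -2324/25 ]
[ 0      0        0  155/97  |   -620/97 ]
Back-substitution:
x_4 = (-620/97) / (155/97) = -4
x_3 = (-2324/25 - (387/25)*(-4)) / (-194/25) = 4
x_2 = (271/3 - (26/3)*(4) - (-16)*(-4)) / (-25/3) = 1
x_1 = (34 - (-4)*(1) - (2)*(4) - (-6)*(-4)) / 3 = 2

(2, 1, 4, -4)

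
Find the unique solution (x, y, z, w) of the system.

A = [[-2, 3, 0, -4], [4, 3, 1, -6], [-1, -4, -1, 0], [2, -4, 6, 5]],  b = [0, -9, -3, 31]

Forward elimination on [A|b]:
R2 <- R2 - (-2)*R1:  [   0    9    1  -14   -9 ]
R3 <- R3 - (1/2)*R1:  [     0  -11/2     -1      2     -3 ]
R4 <- R4 - (-1)*R1:  [  0  -1   6   1  31 ]
R3 <- R3 - (-11/18)*R2:  [     0      0  -7/18  -59/9  -17/2 ]
R4 <- R4 - (-1/9)*R2:  [    0     0  55/9  -5/9    30 ]
R4 <- R4 - (-110/7)*R3:  [      0       0       0  -725/7  -725/7 ]
Row echelon form:
[ -2  3      0      -4  |       0 ]
[  0  9      1     -14  |      -9 ]
[  0  0  -7/18   -59/9  |   -17/2 ]
[  0  0      0  -725/7  |  -725/7 ]
Back-substitution:
w = (-725/7) / (-725/7) = 1
z = (-17/2 - (-59/9)*(1)) / (-7/18) = 5
y = (-9 - (1)*(5) - (-14)*(1)) / 9 = 0
x = (0 - (3)*(0) - (-4)*(1)) / -2 = -2

(-2, 0, 5, 1)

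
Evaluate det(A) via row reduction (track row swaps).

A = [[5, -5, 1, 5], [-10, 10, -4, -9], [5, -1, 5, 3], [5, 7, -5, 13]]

Forward elimination:
R2 <- R2 - (-2)*R1:  [  0   0  -2   1 ]
R3 <- R3 - (1)*R1:  [  0   4   4  -2 ]
R4 <- R4 - (1)*R1:  [  0  12  -6   8 ]
R2 <-> R3   (pivot in column 2 was zero)
[ 5  -5   1   5 ]
[ 0   4   4  -2 ]
[ 0   0  -2   1 ]
[ 0  12  -6   8 ]
R4 <- R4 - (3)*R2:  [   0    0  -18   14 ]
R4 <- R4 - (9)*R3:  [ 0  0  0  5 ]
Upper-triangular form:
[ 5  -5   1   5 ]
[ 0   4   4  -2 ]
[ 0   0  -2   1 ]
[ 0   0   0   5 ]
det(A) = (-1)^1 * (5) * (4) * (-2) * (5) = 200  (1 row swap -> sign -1)

det(A) = 200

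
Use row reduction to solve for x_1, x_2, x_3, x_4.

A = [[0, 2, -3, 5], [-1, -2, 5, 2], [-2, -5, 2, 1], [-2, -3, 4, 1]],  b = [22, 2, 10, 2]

(0, -2, -2, 4)

Forward elimination on [A|b]:
R1 <-> R2   (pivot in column 1 was zero)
[ -1  -2   5  2   2 ]
[  0   2  -3  5  22 ]
[ -2  -5   2  1  10 ]
[ -2  -3   4  1   2 ]
R3 <- R3 - (2)*R1:  [  0  -1  -8  -3   6 ]
R4 <- R4 - (2)*R1:  [  0   1  -6  -3  -2 ]
R3 <- R3 - (-1/2)*R2:  [     0      0  -19/2   -1/2     17 ]
R4 <- R4 - (1/2)*R2:  [     0      0   -9/2  -11/2    -13 ]
R4 <- R4 - (9/19)*R3:  [       0        0        0  -100/19  -400/19 ]
Row echelon form:
[ -1  -2      5        2  |        2 ]
[  0   2     -3        5  |       22 ]
[  0   0  -19/2     -1/2  |       17 ]
[  0   0      0  -100/19  |  -400/19 ]
Back-substitution:
x_4 = (-400/19) / (-100/19) = 4
x_3 = (17 - (-1/2)*(4)) / (-19/2) = -2
x_2 = (22 - (-3)*(-2) - (5)*(4)) / 2 = -2
x_1 = (2 - (-2)*(-2) - (5)*(-2) - (2)*(4)) / -1 = 0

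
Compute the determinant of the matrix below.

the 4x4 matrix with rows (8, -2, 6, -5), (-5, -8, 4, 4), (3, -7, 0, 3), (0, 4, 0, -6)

Forward elimination:
R2 <- R2 - (-5/8)*R1:  [     0  -37/4   31/4    7/8 ]
R3 <- R3 - (3/8)*R1:  [     0  -25/4   -9/4   39/8 ]
R3 <- R3 - (25/37)*R2:  [       0        0  -277/37   317/74 ]
R4 <- R4 - (-16/37)*R2:  [       0        0   124/37  -208/37 ]
R4 <- R4 - (-124/277)*R3:  [         0          0          0  -1026/277 ]
Upper-triangular form:
[ 8     -2        6         -5 ]
[ 0  -37/4     31/4        7/8 ]
[ 0      0  -277/37     317/74 ]
[ 0      0        0  -1026/277 ]
det(A) = (-1)^0 * (8) * (-37/4) * (-277/37) * (-1026/277) = -2052  (0 row swaps -> sign +1)

det(A) = -2052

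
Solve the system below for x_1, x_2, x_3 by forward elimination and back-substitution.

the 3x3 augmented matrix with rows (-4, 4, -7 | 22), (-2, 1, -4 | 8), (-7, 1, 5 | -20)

(2, 4, -2)

Forward elimination on [A|b]:
R2 <- R2 - (1/2)*R1:  [    0    -1  -1/2    -3 ]
R3 <- R3 - (7/4)*R1:  [      0      -6    69/4  -117/2 ]
R3 <- R3 - (6)*R2:  [     0      0   81/4  -81/2 ]
Row echelon form:
[ -4   4    -7  |     22 ]
[  0  -1  -1/2  |     -3 ]
[  0   0  81/4  |  -81/2 ]
Back-substitution:
x_3 = (-81/2) / (81/4) = -2
x_2 = (-3 - (-1/2)*(-2)) / -1 = 4
x_1 = (22 - (4)*(4) - (-7)*(-2)) / -4 = 2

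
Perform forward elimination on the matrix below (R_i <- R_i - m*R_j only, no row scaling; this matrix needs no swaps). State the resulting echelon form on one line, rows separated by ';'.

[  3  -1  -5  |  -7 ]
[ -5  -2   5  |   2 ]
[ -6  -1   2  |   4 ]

Forward elimination:
R2 <- R2 - (-5/3)*R1:  [     0  -11/3  -10/3  -29/3 ]
R3 <- R3 - (-2)*R1:  [   0   -3   -8  -10 ]
R3 <- R3 - (9/11)*R2:  [      0       0  -58/11  -23/11 ]
Row echelon form:
[ 3     -1      -5  |      -7 ]
[ 0  -11/3   -10/3  |   -29/3 ]
[ 0      0  -58/11  |  -23/11 ]

REF = [3 -1 -5 -7; 0 -11/3 -10/3 -29/3; 0 0 -58/11 -23/11]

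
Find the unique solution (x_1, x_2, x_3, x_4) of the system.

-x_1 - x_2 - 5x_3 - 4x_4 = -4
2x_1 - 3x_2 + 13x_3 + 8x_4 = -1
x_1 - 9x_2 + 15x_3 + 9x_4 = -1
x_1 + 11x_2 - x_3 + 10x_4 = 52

(-1, 0, -3, 5)

Forward elimination on [A|b]:
R2 <- R2 - (-2)*R1:  [  0  -5   3   0  -9 ]
R3 <- R3 - (-1)*R1:  [   0  -10   10    5   -5 ]
R4 <- R4 - (-1)*R1:  [  0  10  -6   6  48 ]
R3 <- R3 - (2)*R2:  [  0   0   4   5  13 ]
R4 <- R4 - (-2)*R2:  [  0   0   0   6  30 ]
Row echelon form:
[ -1  -1  -5  -4  |  -4 ]
[  0  -5   3   0  |  -9 ]
[  0   0   4   5  |  13 ]
[  0   0   0   6  |  30 ]
Back-substitution:
x_4 = (30) / 6 = 5
x_3 = (13 - (5)*(5)) / 4 = -3
x_2 = (-9 - (3)*(-3)) / -5 = 0
x_1 = (-4 - (-1)*(0) - (-5)*(-3) - (-4)*(5)) / -1 = -1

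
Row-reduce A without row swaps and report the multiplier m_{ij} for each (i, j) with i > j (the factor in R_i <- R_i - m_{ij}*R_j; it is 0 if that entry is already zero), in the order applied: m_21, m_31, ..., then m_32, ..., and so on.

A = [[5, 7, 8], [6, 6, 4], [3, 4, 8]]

multipliers: 6/5, 3/5, 1/12

Forward elimination:
R2 <- R2 - (6/5)*R1:  [     0  -12/5  -28/5 ]
R3 <- R3 - (3/5)*R1:  [    0  -1/5  16/5 ]
R3 <- R3 - (1/12)*R2:  [    0     0  11/3 ]
Multipliers (in order of application): m_{21} = 6/5, m_{31} = 3/5, m_{32} = 1/12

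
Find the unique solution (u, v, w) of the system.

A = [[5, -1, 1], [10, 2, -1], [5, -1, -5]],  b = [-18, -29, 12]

Forward elimination on [A|b]:
R2 <- R2 - (2)*R1:  [  0   4  -3   7 ]
R3 <- R3 - (1)*R1:  [  0   0  -6  30 ]
Row echelon form:
[ 5  -1   1  |  -18 ]
[ 0   4  -3  |    7 ]
[ 0   0  -6  |   30 ]
Back-substitution:
w = (30) / -6 = -5
v = (7 - (-3)*(-5)) / 4 = -2
u = (-18 - (-1)*(-2) - (1)*(-5)) / 5 = -3

(-3, -2, -5)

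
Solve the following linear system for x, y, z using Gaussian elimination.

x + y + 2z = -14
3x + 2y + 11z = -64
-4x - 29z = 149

(-1, -3, -5)

Forward elimination on [A|b]:
R2 <- R2 - (3)*R1:  [   0   -1    5  -22 ]
R3 <- R3 - (-4)*R1:  [   0    4  -21   93 ]
R3 <- R3 - (-4)*R2:  [  0   0  -1   5 ]
Row echelon form:
[ 1   1   2  |  -14 ]
[ 0  -1   5  |  -22 ]
[ 0   0  -1  |    5 ]
Back-substitution:
z = (5) / -1 = -5
y = (-22 - (5)*(-5)) / -1 = -3
x = (-14 - (1)*(-3) - (2)*(-5)) / 1 = -1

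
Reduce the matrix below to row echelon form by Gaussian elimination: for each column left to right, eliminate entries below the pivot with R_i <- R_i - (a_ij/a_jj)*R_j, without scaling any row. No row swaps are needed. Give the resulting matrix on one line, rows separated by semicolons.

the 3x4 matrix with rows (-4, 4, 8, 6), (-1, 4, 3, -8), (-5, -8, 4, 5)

Forward elimination:
R2 <- R2 - (1/4)*R1:  [     0      3      1  -19/2 ]
R3 <- R3 - (5/4)*R1:  [    0   -13    -6  -5/2 ]
R3 <- R3 - (-13/3)*R2:  [      0       0    -5/3  -131/3 ]
Row echelon form:
[ -4  4     8       6 ]
[  0  3     1   -19/2 ]
[  0  0  -5/3  -131/3 ]

REF = [-4 4 8 6; 0 3 1 -19/2; 0 0 -5/3 -131/3]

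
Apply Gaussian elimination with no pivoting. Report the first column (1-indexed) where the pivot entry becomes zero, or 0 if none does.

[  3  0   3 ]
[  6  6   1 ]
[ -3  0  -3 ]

first zero-pivot column = 3

Naive forward elimination:
R2 <- R2 - (2)*R1:  [  0   6  -5 ]
R3 <- R3 - (-1)*R1:  [ 0  0  0 ]
Matrix at this point:
[ 3  0   3 ]
[ 0  6  -5 ]
[ 0  0   0 ]
Pivot entry (3,3) in the last row is zero and there are no rows below to swap with -> zero pivot in column 3 (A is singular).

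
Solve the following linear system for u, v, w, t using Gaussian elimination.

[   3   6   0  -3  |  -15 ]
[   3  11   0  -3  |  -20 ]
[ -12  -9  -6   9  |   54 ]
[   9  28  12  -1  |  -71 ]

(-2, -1, -2, 1)

Forward elimination on [A|b]:
R2 <- R2 - (1)*R1:  [  0   5   0   0  -5 ]
R3 <- R3 - (-4)*R1:  [  0  15  -6  -3  -6 ]
R4 <- R4 - (3)*R1:  [   0   10   12    8  -26 ]
R3 <- R3 - (3)*R2:  [  0   0  -6  -3   9 ]
R4 <- R4 - (2)*R2:  [   0    0   12    8  -16 ]
R4 <- R4 - (-2)*R3:  [ 0  0  0  2  2 ]
Row echelon form:
[ 3  6   0  -3  |  -15 ]
[ 0  5   0   0  |   -5 ]
[ 0  0  -6  -3  |    9 ]
[ 0  0   0   2  |    2 ]
Back-substitution:
t = (2) / 2 = 1
w = (9 - (-3)*(1)) / -6 = -2
v = (-5) / 5 = -1
u = (-15 - (6)*(-1) - (-3)*(1)) / 3 = -2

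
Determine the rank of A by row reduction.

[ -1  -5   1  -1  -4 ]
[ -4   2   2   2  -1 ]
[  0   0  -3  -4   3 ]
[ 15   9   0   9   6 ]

rank(A) = 3

Row reduction:
R2 <- R2 - (4)*R1:  [  0  22  -2   6  15 ]
R4 <- R4 - (-15)*R1:  [   0  -66   15   -6  -54 ]
R4 <- R4 - (-3)*R2:  [  0   0   9  12  -9 ]
R4 <- R4 - (-3)*R3:  [ 0  0  0  0  0 ]
Row echelon form:
[ -1  -5   1  -1  -4 ]
[  0  22  -2   6  15 ]
[  0   0  -3  -4   3 ]
[  0   0   0   0   0 ]
Nonzero rows / pivot columns: 3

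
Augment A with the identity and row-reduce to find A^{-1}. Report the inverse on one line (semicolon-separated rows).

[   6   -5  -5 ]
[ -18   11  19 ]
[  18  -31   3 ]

Gauss-Jordan on [A | I]:
R1 <- (1/6)*R1:  [    1  -5/6  -5/6  |   1/6     0     0 ]
R2 <- R2 - (-18)*R1:  [  0  -4   4  |   3   1   0 ]
R3 <- R3 - (18)*R1:  [   0  -16   18  |   -3    0    1 ]
R2 <- (1/-4)*R2:  [    0     1    -1  |  -3/4  -1/4     0 ]
R1 <- R1 - (-5/6)*R2:  [      1       0    -5/3  |  -11/24   -5/24       0 ]
R3 <- R3 - (-16)*R2:  [   0    0    2  |  -15   -4    1 ]
R3 <- (1/2)*R3:  [     0      0      1  |  -15/2     -2    1/2 ]
R1 <- R1 - (-5/3)*R3:  [       1        0        0  |  -311/24   -85/24      5/6 ]
R2 <- R2 - (-1)*R3:  [     0      1      0  |  -33/4   -9/4    1/2 ]
Right block of [I | A^{-1}] is the inverse:
[ -311/24  -85/24  5/6 ]
[   -33/4    -9/4  1/2 ]
[   -15/2      -2  1/2 ]

inverse = [-311/24 -85/24 5/6; -33/4 -9/4 1/2; -15/2 -2 1/2]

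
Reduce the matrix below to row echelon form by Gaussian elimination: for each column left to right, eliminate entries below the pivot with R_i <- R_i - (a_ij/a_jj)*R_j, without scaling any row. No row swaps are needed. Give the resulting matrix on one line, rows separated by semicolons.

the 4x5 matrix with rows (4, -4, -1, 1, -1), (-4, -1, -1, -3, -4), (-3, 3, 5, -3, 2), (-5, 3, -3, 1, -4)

REF = [4 -4 -1 1 -1; 0 -5 -2 -2 -5; 0 0 17/4 -9/4 5/4; 0 0 0 104/85 -38/17]

Forward elimination:
R2 <- R2 - (-1)*R1:  [  0  -5  -2  -2  -5 ]
R3 <- R3 - (-3/4)*R1:  [    0     0  17/4  -9/4   5/4 ]
R4 <- R4 - (-5/4)*R1:  [     0     -2  -17/4    9/4  -21/4 ]
R4 <- R4 - (2/5)*R2:  [      0       0  -69/20   61/20   -13/4 ]
R4 <- R4 - (-69/85)*R3:  [      0       0       0  104/85  -38/17 ]
Row echelon form:
[ 4  -4    -1       1      -1 ]
[ 0  -5    -2      -2      -5 ]
[ 0   0  17/4    -9/4     5/4 ]
[ 0   0     0  104/85  -38/17 ]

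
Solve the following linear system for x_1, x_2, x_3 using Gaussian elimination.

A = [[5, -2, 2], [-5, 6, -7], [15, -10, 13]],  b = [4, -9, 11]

(0, -5, -3)

Forward elimination on [A|b]:
R2 <- R2 - (-1)*R1:  [  0   4  -5  -5 ]
R3 <- R3 - (3)*R1:  [  0  -4   7  -1 ]
R3 <- R3 - (-1)*R2:  [  0   0   2  -6 ]
Row echelon form:
[ 5  -2   2  |   4 ]
[ 0   4  -5  |  -5 ]
[ 0   0   2  |  -6 ]
Back-substitution:
x_3 = (-6) / 2 = -3
x_2 = (-5 - (-5)*(-3)) / 4 = -5
x_1 = (4 - (-2)*(-5) - (2)*(-3)) / 5 = 0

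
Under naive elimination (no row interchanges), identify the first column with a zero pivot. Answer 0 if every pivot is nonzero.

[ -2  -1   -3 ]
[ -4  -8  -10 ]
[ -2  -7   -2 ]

Naive forward elimination:
R2 <- R2 - (2)*R1:  [  0  -6  -4 ]
R3 <- R3 - (1)*R1:  [  0  -6   1 ]
R3 <- R3 - (1)*R2:  [ 0  0  5 ]
All pivots nonzero; naive elimination completes without hitting a zero pivot.

first zero-pivot column = 0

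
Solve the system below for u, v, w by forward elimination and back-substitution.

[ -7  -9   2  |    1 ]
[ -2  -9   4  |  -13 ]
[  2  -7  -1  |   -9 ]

Forward elimination on [A|b]:
R2 <- R2 - (2/7)*R1:  [     0  -45/7   24/7  -93/7 ]
R3 <- R3 - (-2/7)*R1:  [     0  -67/7   -3/7  -61/7 ]
R3 <- R3 - (67/45)*R2:  [      0       0  -83/15  166/15 ]
Row echelon form:
[ -7     -9       2  |       1 ]
[  0  -45/7    24/7  |   -93/7 ]
[  0      0  -83/15  |  166/15 ]
Back-substitution:
w = (166/15) / (-83/15) = -2
v = (-93/7 - (24/7)*(-2)) / (-45/7) = 1
u = (1 - (-9)*(1) - (2)*(-2)) / -7 = -2

(-2, 1, -2)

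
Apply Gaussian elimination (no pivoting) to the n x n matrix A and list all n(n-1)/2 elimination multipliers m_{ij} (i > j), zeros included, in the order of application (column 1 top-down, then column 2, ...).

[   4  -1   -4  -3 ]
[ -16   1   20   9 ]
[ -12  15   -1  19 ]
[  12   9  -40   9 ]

multipliers: -4, -3, 3, -4, -4, -4

Forward elimination:
R2 <- R2 - (-4)*R1:  [  0  -3   4  -3 ]
R3 <- R3 - (-3)*R1:  [   0   12  -13   10 ]
R4 <- R4 - (3)*R1:  [   0   12  -28   18 ]
R3 <- R3 - (-4)*R2:  [  0   0   3  -2 ]
R4 <- R4 - (-4)*R2:  [   0    0  -12    6 ]
R4 <- R4 - (-4)*R3:  [  0   0   0  -2 ]
Multipliers (in order of application): m_{21} = -4, m_{31} = -3, m_{41} = 3, m_{32} = -4, m_{42} = -4, m_{43} = -4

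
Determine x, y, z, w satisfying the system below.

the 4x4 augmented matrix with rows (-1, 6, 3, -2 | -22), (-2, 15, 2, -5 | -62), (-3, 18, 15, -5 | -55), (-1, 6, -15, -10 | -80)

(-3, -3, 1, 5)

Forward elimination on [A|b]:
R2 <- R2 - (2)*R1:  [   0    3   -4   -1  -18 ]
R3 <- R3 - (3)*R1:  [  0   0   6   1  11 ]
R4 <- R4 - (1)*R1:  [   0    0  -18   -8  -58 ]
R4 <- R4 - (-3)*R3:  [   0    0    0   -5  -25 ]
Row echelon form:
[ -1  6   3  -2  |  -22 ]
[  0  3  -4  -1  |  -18 ]
[  0  0   6   1  |   11 ]
[  0  0   0  -5  |  -25 ]
Back-substitution:
w = (-25) / -5 = 5
z = (11 - (1)*(5)) / 6 = 1
y = (-18 - (-4)*(1) - (-1)*(5)) / 3 = -3
x = (-22 - (6)*(-3) - (3)*(1) - (-2)*(5)) / -1 = -3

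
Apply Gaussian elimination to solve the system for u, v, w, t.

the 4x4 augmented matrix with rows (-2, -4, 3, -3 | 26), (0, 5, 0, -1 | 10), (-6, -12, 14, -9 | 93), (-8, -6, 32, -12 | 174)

Forward elimination on [A|b]:
R3 <- R3 - (3)*R1:  [  0   0   5   0  15 ]
R4 <- R4 - (4)*R1:  [  0  10  20   0  70 ]
R4 <- R4 - (2)*R2:  [  0   0  20   2  50 ]
R4 <- R4 - (4)*R3:  [   0    0    0    2  -10 ]
Row echelon form:
[ -2  -4  3  -3  |   26 ]
[  0   5  0  -1  |   10 ]
[  0   0  5   0  |   15 ]
[  0   0  0   2  |  -10 ]
Back-substitution:
t = (-10) / 2 = -5
w = (15) / 5 = 3
v = (10 - (-1)*(-5)) / 5 = 1
u = (26 - (-4)*(1) - (3)*(3) - (-3)*(-5)) / -2 = -3

(-3, 1, 3, -5)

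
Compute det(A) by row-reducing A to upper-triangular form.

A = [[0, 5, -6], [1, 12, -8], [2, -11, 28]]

det(A) = -10

Forward elimination:
R1 <-> R2   (pivot in column 1 was zero)
[ 1   12  -8 ]
[ 0    5  -6 ]
[ 2  -11  28 ]
R3 <- R3 - (2)*R1:  [   0  -35   44 ]
R3 <- R3 - (-7)*R2:  [ 0  0  2 ]
Upper-triangular form:
[ 1  12  -8 ]
[ 0   5  -6 ]
[ 0   0   2 ]
det(A) = (-1)^1 * (1) * (5) * (2) = -10  (1 row swap -> sign -1)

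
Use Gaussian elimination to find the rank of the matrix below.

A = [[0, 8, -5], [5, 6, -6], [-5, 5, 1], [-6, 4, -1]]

Row reduction:
R1 <-> R2   (pivot in column 1 was zero)
[  5  6  -6 ]
[  0  8  -5 ]
[ -5  5   1 ]
[ -6  4  -1 ]
R3 <- R3 - (-1)*R1:  [  0  11  -5 ]
R4 <- R4 - (-6/5)*R1:  [     0   56/5  -41/5 ]
R3 <- R3 - (11/8)*R2:  [    0     0  15/8 ]
R4 <- R4 - (7/5)*R2:  [    0     0  -6/5 ]
R4 <- R4 - (-16/25)*R3:  [ 0  0  0 ]
Row echelon form:
[ 5  6    -6 ]
[ 0  8    -5 ]
[ 0  0  15/8 ]
[ 0  0     0 ]
Nonzero rows / pivot columns: 3

rank(A) = 3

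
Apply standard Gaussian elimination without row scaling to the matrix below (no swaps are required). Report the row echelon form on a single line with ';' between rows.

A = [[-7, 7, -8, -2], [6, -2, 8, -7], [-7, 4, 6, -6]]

REF = [-7 7 -8 -2; 0 4 8/7 -61/7; 0 0 104/7 -295/28]

Forward elimination:
R2 <- R2 - (-6/7)*R1:  [     0      4    8/7  -61/7 ]
R3 <- R3 - (1)*R1:  [  0  -3  14  -4 ]
R3 <- R3 - (-3/4)*R2:  [       0        0    104/7  -295/28 ]
Row echelon form:
[ -7  7     -8       -2 ]
[  0  4    8/7    -61/7 ]
[  0  0  104/7  -295/28 ]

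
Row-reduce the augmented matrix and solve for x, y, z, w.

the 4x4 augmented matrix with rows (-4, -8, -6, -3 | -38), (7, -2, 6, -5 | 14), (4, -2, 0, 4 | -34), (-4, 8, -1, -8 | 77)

Forward elimination on [A|b]:
R2 <- R2 - (-7/4)*R1:  [      0     -16    -9/2   -41/4  -105/2 ]
R3 <- R3 - (-1)*R1:  [   0  -10   -6    1  -72 ]
R4 <- R4 - (1)*R1:  [   0   16    5   -5  115 ]
R3 <- R3 - (5/8)*R2:  [       0        0   -51/16   237/32  -627/16 ]
R4 <- R4 - (-1)*R2:  [     0      0    1/2  -61/4  125/2 ]
R4 <- R4 - (-8/51)*R3:  [       0        0        0  -479/34   958/17 ]
Row echelon form:
[ -4   -8      -6       -3  |      -38 ]
[  0  -16    -9/2    -41/4  |   -105/2 ]
[  0    0  -51/16   237/32  |  -627/16 ]
[  0    0       0  -479/34  |   958/17 ]
Back-substitution:
w = (958/17) / (-479/34) = -4
z = (-627/16 - (237/32)*(-4)) / (-51/16) = 3
y = (-105/2 - (-9/2)*(3) - (-41/4)*(-4)) / -16 = 5
x = (-38 - (-8)*(5) - (-6)*(3) - (-3)*(-4)) / -4 = -2

(-2, 5, 3, -4)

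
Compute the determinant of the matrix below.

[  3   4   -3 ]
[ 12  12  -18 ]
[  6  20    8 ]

Forward elimination:
R2 <- R2 - (4)*R1:  [  0  -4  -6 ]
R3 <- R3 - (2)*R1:  [  0  12  14 ]
R3 <- R3 - (-3)*R2:  [  0   0  -4 ]
Upper-triangular form:
[ 3   4  -3 ]
[ 0  -4  -6 ]
[ 0   0  -4 ]
det(A) = (-1)^0 * (3) * (-4) * (-4) = 48  (0 row swaps -> sign +1)

det(A) = 48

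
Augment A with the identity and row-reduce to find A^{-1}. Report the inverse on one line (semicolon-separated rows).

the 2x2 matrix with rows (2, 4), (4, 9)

Gauss-Jordan on [A | I]:
R1 <- (1/2)*R1:  [   1    2  |  1/2    0 ]
R2 <- R2 - (4)*R1:  [  0   1  |  -2   1 ]
R1 <- R1 - (2)*R2:  [   1    0  |  9/2   -2 ]
Right block of [I | A^{-1}] is the inverse:
[ 9/2  -2 ]
[  -2   1 ]

inverse = [9/2 -2; -2 1]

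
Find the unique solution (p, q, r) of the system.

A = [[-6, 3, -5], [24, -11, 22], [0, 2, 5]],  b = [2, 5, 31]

(-3, 3, 5)

Forward elimination on [A|b]:
R2 <- R2 - (-4)*R1:  [  0   1   2  13 ]
R3 <- R3 - (2)*R2:  [ 0  0  1  5 ]
Row echelon form:
[ -6  3  -5  |   2 ]
[  0  1   2  |  13 ]
[  0  0   1  |   5 ]
Back-substitution:
r = (5) / 1 = 5
q = (13 - (2)*(5)) / 1 = 3
p = (2 - (3)*(3) - (-5)*(5)) / -6 = -3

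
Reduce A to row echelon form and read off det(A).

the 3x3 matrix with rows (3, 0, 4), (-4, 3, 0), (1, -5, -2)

det(A) = 50

Forward elimination:
R2 <- R2 - (-4/3)*R1:  [    0     3  16/3 ]
R3 <- R3 - (1/3)*R1:  [     0     -5  -10/3 ]
R3 <- R3 - (-5/3)*R2:  [    0     0  50/9 ]
Upper-triangular form:
[ 3  0     4 ]
[ 0  3  16/3 ]
[ 0  0  50/9 ]
det(A) = (-1)^0 * (3) * (3) * (50/9) = 50  (0 row swaps -> sign +1)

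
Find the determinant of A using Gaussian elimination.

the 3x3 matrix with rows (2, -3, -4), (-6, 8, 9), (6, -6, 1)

det(A) = -8

Forward elimination:
R2 <- R2 - (-3)*R1:  [  0  -1  -3 ]
R3 <- R3 - (3)*R1:  [  0   3  13 ]
R3 <- R3 - (-3)*R2:  [ 0  0  4 ]
Upper-triangular form:
[ 2  -3  -4 ]
[ 0  -1  -3 ]
[ 0   0   4 ]
det(A) = (-1)^0 * (2) * (-1) * (4) = -8  (0 row swaps -> sign +1)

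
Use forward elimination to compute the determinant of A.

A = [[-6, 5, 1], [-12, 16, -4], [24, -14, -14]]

det(A) = 144

Forward elimination:
R2 <- R2 - (2)*R1:  [  0   6  -6 ]
R3 <- R3 - (-4)*R1:  [   0    6  -10 ]
R3 <- R3 - (1)*R2:  [  0   0  -4 ]
Upper-triangular form:
[ -6  5   1 ]
[  0  6  -6 ]
[  0  0  -4 ]
det(A) = (-1)^0 * (-6) * (6) * (-4) = 144  (0 row swaps -> sign +1)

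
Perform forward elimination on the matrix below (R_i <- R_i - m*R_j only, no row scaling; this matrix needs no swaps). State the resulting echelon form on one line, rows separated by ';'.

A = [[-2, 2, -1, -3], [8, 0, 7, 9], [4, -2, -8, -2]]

Forward elimination:
R2 <- R2 - (-4)*R1:  [  0   8   3  -3 ]
R3 <- R3 - (-2)*R1:  [   0    2  -10   -8 ]
R3 <- R3 - (1/4)*R2:  [     0      0  -43/4  -29/4 ]
Row echelon form:
[ -2  2     -1     -3 ]
[  0  8      3     -3 ]
[  0  0  -43/4  -29/4 ]

REF = [-2 2 -1 -3; 0 8 3 -3; 0 0 -43/4 -29/4]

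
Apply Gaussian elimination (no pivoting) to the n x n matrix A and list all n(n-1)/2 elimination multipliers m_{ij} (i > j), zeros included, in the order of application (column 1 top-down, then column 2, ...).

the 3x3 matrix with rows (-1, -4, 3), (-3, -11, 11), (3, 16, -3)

Forward elimination:
R2 <- R2 - (3)*R1:  [ 0  1  2 ]
R3 <- R3 - (-3)*R1:  [ 0  4  6 ]
R3 <- R3 - (4)*R2:  [  0   0  -2 ]
Multipliers (in order of application): m_{21} = 3, m_{31} = -3, m_{32} = 4

multipliers: 3, -3, 4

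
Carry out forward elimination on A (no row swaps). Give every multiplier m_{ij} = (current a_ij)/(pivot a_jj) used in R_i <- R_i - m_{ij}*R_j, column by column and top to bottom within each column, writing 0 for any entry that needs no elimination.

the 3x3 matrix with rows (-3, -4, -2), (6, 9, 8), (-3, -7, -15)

multipliers: -2, 1, -3

Forward elimination:
R2 <- R2 - (-2)*R1:  [ 0  1  4 ]
R3 <- R3 - (1)*R1:  [   0   -3  -13 ]
R3 <- R3 - (-3)*R2:  [  0   0  -1 ]
Multipliers (in order of application): m_{21} = -2, m_{31} = 1, m_{32} = -3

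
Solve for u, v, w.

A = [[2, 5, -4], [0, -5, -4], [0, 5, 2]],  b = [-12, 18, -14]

(-5, -2, -2)

Forward elimination on [A|b]:
R3 <- R3 - (-1)*R2:  [  0   0  -2   4 ]
Row echelon form:
[ 2   5  -4  |  -12 ]
[ 0  -5  -4  |   18 ]
[ 0   0  -2  |    4 ]
Back-substitution:
w = (4) / -2 = -2
v = (18 - (-4)*(-2)) / -5 = -2
u = (-12 - (5)*(-2) - (-4)*(-2)) / 2 = -5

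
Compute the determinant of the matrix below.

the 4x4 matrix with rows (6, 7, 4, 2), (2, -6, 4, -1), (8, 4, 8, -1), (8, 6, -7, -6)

det(A) = 2126

Forward elimination:
R2 <- R2 - (1/3)*R1:  [     0  -25/3    8/3   -5/3 ]
R3 <- R3 - (4/3)*R1:  [     0  -16/3    8/3  -11/3 ]
R4 <- R4 - (4/3)*R1:  [     0  -10/3  -37/3  -26/3 ]
R3 <- R3 - (16/25)*R2:  [     0      0  24/25  -13/5 ]
R4 <- R4 - (2/5)*R2:  [     0      0  -67/5     -8 ]
R4 <- R4 - (-335/24)*R3:  [        0         0         0  -1063/24 ]
Upper-triangular form:
[ 6      7      4         2 ]
[ 0  -25/3    8/3      -5/3 ]
[ 0      0  24/25     -13/5 ]
[ 0      0      0  -1063/24 ]
det(A) = (-1)^0 * (6) * (-25/3) * (24/25) * (-1063/24) = 2126  (0 row swaps -> sign +1)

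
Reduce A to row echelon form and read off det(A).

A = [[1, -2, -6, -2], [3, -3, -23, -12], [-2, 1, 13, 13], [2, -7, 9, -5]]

det(A) = -60

Forward elimination:
R2 <- R2 - (3)*R1:  [  0   3  -5  -6 ]
R3 <- R3 - (-2)*R1:  [  0  -3   1   9 ]
R4 <- R4 - (2)*R1:  [  0  -3  21  -1 ]
R3 <- R3 - (-1)*R2:  [  0   0  -4   3 ]
R4 <- R4 - (-1)*R2:  [  0   0  16  -7 ]
R4 <- R4 - (-4)*R3:  [ 0  0  0  5 ]
Upper-triangular form:
[ 1  -2  -6  -2 ]
[ 0   3  -5  -6 ]
[ 0   0  -4   3 ]
[ 0   0   0   5 ]
det(A) = (-1)^0 * (1) * (3) * (-4) * (5) = -60  (0 row swaps -> sign +1)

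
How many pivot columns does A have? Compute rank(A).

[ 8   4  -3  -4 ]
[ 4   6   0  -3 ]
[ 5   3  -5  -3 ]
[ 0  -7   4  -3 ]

Row reduction:
R2 <- R2 - (1/2)*R1:  [   0    4  3/2   -1 ]
R3 <- R3 - (5/8)*R1:  [     0    1/2  -25/8   -1/2 ]
R3 <- R3 - (1/8)*R2:  [      0       0  -53/16    -3/8 ]
R4 <- R4 - (-7/4)*R2:  [     0      0   53/8  -19/4 ]
R4 <- R4 - (-2)*R3:  [     0      0      0  -11/2 ]
Row echelon form:
[ 8  4      -3     -4 ]
[ 0  4     3/2     -1 ]
[ 0  0  -53/16   -3/8 ]
[ 0  0       0  -11/2 ]
Nonzero rows / pivot columns: 4

rank(A) = 4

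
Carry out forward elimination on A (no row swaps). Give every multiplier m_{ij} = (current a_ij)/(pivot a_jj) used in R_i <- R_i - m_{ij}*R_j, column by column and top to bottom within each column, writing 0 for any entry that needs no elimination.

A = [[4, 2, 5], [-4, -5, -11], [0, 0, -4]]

multipliers: -1, 0, 0

Forward elimination:
R2 <- R2 - (-1)*R1:  [  0  -3  -6 ]
R3: entry in column 1 is already 0 -> m_{31} = 0 (no row operation needed)
R3: entry in column 2 is already 0 -> m_{32} = 0 (no row operation needed)
Multipliers (in order of application): m_{21} = -1, m_{31} = 0, m_{32} = 0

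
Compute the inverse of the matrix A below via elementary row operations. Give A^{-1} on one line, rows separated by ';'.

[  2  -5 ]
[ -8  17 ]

inverse = [-17/6 -5/6; -4/3 -1/3]

Gauss-Jordan on [A | I]:
R1 <- (1/2)*R1:  [    1  -5/2  |   1/2     0 ]
R2 <- R2 - (-8)*R1:  [  0  -3  |   4   1 ]
R2 <- (1/-3)*R2:  [    0     1  |  -4/3  -1/3 ]
R1 <- R1 - (-5/2)*R2:  [     1      0  |  -17/6   -5/6 ]
Right block of [I | A^{-1}] is the inverse:
[ -17/6  -5/6 ]
[  -4/3  -1/3 ]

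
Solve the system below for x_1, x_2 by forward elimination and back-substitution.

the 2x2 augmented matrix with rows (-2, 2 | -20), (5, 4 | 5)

(5, -5)

Forward elimination on [A|b]:
R2 <- R2 - (-5/2)*R1:  [   0    9  -45 ]
Row echelon form:
[ -2  2  |  -20 ]
[  0  9  |  -45 ]
Back-substitution:
x_2 = (-45) / 9 = -5
x_1 = (-20 - (2)*(-5)) / -2 = 5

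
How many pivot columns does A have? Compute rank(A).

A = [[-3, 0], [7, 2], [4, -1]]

rank(A) = 2

Row reduction:
R2 <- R2 - (-7/3)*R1:  [ 0  2 ]
R3 <- R3 - (-4/3)*R1:  [  0  -1 ]
R3 <- R3 - (-1/2)*R2:  [ 0  0 ]
Row echelon form:
[ -3  0 ]
[  0  2 ]
[  0  0 ]
Nonzero rows / pivot columns: 2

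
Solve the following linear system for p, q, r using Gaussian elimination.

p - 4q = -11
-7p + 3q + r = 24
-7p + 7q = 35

(-3, 2, -3)

Forward elimination on [A|b]:
R2 <- R2 - (-7)*R1:  [   0  -25    1  -53 ]
R3 <- R3 - (-7)*R1:  [   0  -21    0  -42 ]
R3 <- R3 - (21/25)*R2:  [      0       0  -21/25   63/25 ]
Row echelon form:
[ 1   -4       0  |    -11 ]
[ 0  -25       1  |    -53 ]
[ 0    0  -21/25  |  63/25 ]
Back-substitution:
r = (63/25) / (-21/25) = -3
q = (-53 - (1)*(-3)) / -25 = 2
p = (-11 - (-4)*(2)) / 1 = -3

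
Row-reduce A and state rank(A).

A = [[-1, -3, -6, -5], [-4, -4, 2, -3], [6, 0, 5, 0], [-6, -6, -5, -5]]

rank(A) = 4

Row reduction:
R2 <- R2 - (4)*R1:  [  0   8  26  17 ]
R3 <- R3 - (-6)*R1:  [   0  -18  -31  -30 ]
R4 <- R4 - (6)*R1:  [  0  12  31  25 ]
R3 <- R3 - (-9/4)*R2:  [    0     0  55/2  33/4 ]
R4 <- R4 - (3/2)*R2:  [    0     0    -8  -1/2 ]
R4 <- R4 - (-16/55)*R3:  [     0      0      0  19/10 ]
Row echelon form:
[ -1  -3    -6     -5 ]
[  0   8    26     17 ]
[  0   0  55/2   33/4 ]
[  0   0     0  19/10 ]
Nonzero rows / pivot columns: 4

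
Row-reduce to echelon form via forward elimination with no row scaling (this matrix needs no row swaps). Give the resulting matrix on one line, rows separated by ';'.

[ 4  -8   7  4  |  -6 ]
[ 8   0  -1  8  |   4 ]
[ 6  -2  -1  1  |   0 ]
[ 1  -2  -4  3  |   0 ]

REF = [4 -8 7 4 -6; 0 16 -15 0 16; 0 0 -17/8 -5 -1; 0 0 0 264/17 143/34]

Forward elimination:
R2 <- R2 - (2)*R1:  [   0   16  -15    0   16 ]
R3 <- R3 - (3/2)*R1:  [     0     10  -23/2     -5      9 ]
R4 <- R4 - (1/4)*R1:  [     0      0  -23/4      2    3/2 ]
R3 <- R3 - (5/8)*R2:  [     0      0  -17/8     -5     -1 ]
R4 <- R4 - (46/17)*R3:  [      0       0       0  264/17  143/34 ]
Row echelon form:
[ 4  -8      7       4  |      -6 ]
[ 0  16    -15       0  |      16 ]
[ 0   0  -17/8      -5  |      -1 ]
[ 0   0      0  264/17  |  143/34 ]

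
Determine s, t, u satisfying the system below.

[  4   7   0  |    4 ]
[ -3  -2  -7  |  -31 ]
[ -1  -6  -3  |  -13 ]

Forward elimination on [A|b]:
R2 <- R2 - (-3/4)*R1:  [    0  13/4    -7   -28 ]
R3 <- R3 - (-1/4)*R1:  [     0  -17/4     -3    -12 ]
R3 <- R3 - (-17/13)*R2:  [       0        0  -158/13  -632/13 ]
Row echelon form:
[ 4     7        0  |        4 ]
[ 0  13/4       -7  |      -28 ]
[ 0     0  -158/13  |  -632/13 ]
Back-substitution:
u = (-632/13) / (-158/13) = 4
t = (-28 - (-7)*(4)) / (13/4) = 0
s = (4 - (7)*(0)) / 4 = 1

(1, 0, 4)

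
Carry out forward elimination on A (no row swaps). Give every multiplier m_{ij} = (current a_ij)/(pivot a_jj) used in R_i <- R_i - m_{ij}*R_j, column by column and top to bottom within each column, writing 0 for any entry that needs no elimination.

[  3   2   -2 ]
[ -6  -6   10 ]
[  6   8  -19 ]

Forward elimination:
R2 <- R2 - (-2)*R1:  [  0  -2   6 ]
R3 <- R3 - (2)*R1:  [   0    4  -15 ]
R3 <- R3 - (-2)*R2:  [  0   0  -3 ]
Multipliers (in order of application): m_{21} = -2, m_{31} = 2, m_{32} = -2

multipliers: -2, 2, -2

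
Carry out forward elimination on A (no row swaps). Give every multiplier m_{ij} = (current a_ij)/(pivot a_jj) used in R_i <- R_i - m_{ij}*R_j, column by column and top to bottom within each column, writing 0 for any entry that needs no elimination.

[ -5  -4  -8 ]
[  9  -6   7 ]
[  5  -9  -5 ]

multipliers: -9/5, -1, 65/66

Forward elimination:
R2 <- R2 - (-9/5)*R1:  [     0  -66/5  -37/5 ]
R3 <- R3 - (-1)*R1:  [   0  -13  -13 ]
R3 <- R3 - (65/66)*R2:  [       0        0  -377/66 ]
Multipliers (in order of application): m_{21} = -9/5, m_{31} = -1, m_{32} = 65/66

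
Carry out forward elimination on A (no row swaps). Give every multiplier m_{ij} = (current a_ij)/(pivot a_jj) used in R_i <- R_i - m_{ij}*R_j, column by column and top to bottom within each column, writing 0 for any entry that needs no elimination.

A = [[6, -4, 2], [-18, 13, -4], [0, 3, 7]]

Forward elimination:
R2 <- R2 - (-3)*R1:  [ 0  1  2 ]
R3: entry in column 1 is already 0 -> m_{31} = 0 (no row operation needed)
R3 <- R3 - (3)*R2:  [ 0  0  1 ]
Multipliers (in order of application): m_{21} = -3, m_{31} = 0, m_{32} = 3

multipliers: -3, 0, 3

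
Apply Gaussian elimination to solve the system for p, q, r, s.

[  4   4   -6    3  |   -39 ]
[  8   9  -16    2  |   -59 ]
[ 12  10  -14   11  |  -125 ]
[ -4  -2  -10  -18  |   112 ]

Forward elimination on [A|b]:
R2 <- R2 - (2)*R1:  [  0   1  -4  -4  19 ]
R3 <- R3 - (3)*R1:  [  0  -2   4   2  -8 ]
R4 <- R4 - (-1)*R1:  [   0    2  -16  -15   73 ]
R3 <- R3 - (-2)*R2:  [  0   0  -4  -6  30 ]
R4 <- R4 - (2)*R2:  [  0   0  -8  -7  35 ]
R4 <- R4 - (2)*R3:  [   0    0    0    5  -25 ]
Row echelon form:
[ 4  4  -6   3  |  -39 ]
[ 0  1  -4  -4  |   19 ]
[ 0  0  -4  -6  |   30 ]
[ 0  0   0   5  |  -25 ]
Back-substitution:
s = (-25) / 5 = -5
r = (30 - (-6)*(-5)) / -4 = 0
q = (19 - (-4)*(0) - (-4)*(-5)) / 1 = -1
p = (-39 - (4)*(-1) - (-6)*(0) - (3)*(-5)) / 4 = -5

(-5, -1, 0, -5)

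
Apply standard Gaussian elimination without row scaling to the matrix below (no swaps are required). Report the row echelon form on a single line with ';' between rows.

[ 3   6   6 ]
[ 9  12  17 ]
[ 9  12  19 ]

REF = [3 6 6; 0 -6 -1; 0 0 2]

Forward elimination:
R2 <- R2 - (3)*R1:  [  0  -6  -1 ]
R3 <- R3 - (3)*R1:  [  0  -6   1 ]
R3 <- R3 - (1)*R2:  [ 0  0  2 ]
Row echelon form:
[ 3   6   6 ]
[ 0  -6  -1 ]
[ 0   0   2 ]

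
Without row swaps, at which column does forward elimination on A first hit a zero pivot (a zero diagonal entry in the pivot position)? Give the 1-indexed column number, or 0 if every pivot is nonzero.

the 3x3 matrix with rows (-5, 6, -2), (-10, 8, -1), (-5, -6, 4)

Naive forward elimination:
R2 <- R2 - (2)*R1:  [  0  -4   3 ]
R3 <- R3 - (1)*R1:  [   0  -12    6 ]
R3 <- R3 - (3)*R2:  [  0   0  -3 ]
All pivots nonzero; naive elimination completes without hitting a zero pivot.

first zero-pivot column = 0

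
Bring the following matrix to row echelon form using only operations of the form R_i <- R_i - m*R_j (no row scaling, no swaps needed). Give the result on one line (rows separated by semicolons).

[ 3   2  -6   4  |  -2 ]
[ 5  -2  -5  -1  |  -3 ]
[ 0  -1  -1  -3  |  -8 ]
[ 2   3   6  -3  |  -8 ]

REF = [3 2 -6 4 -2; 0 -16/3 5 -23/3 1/3; 0 0 -31/16 -25/16 -129/16; 0 0 0 -539/31 -1695/31]

Forward elimination:
R2 <- R2 - (5/3)*R1:  [     0  -16/3      5  -23/3    1/3 ]
R4 <- R4 - (2/3)*R1:  [     0    5/3     10  -17/3  -20/3 ]
R3 <- R3 - (3/16)*R2:  [       0        0   -31/16   -25/16  -129/16 ]
R4 <- R4 - (-5/16)*R2:  [       0        0   185/16  -129/16  -105/16 ]
R4 <- R4 - (-185/31)*R3:  [        0         0         0   -539/31  -1695/31 ]
Row echelon form:
[ 3      2      -6        4  |        -2 ]
[ 0  -16/3       5    -23/3  |       1/3 ]
[ 0      0  -31/16   -25/16  |   -129/16 ]
[ 0      0       0  -539/31  |  -1695/31 ]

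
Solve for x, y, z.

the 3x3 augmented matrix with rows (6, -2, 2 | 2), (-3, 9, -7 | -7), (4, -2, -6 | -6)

Forward elimination on [A|b]:
R2 <- R2 - (-1/2)*R1:  [  0   8  -6  -6 ]
R3 <- R3 - (2/3)*R1:  [     0   -2/3  -22/3  -22/3 ]
R3 <- R3 - (-1/12)*R2:  [     0      0  -47/6  -47/6 ]
Row echelon form:
[ 6  -2      2  |      2 ]
[ 0   8     -6  |     -6 ]
[ 0   0  -47/6  |  -47/6 ]
Back-substitution:
z = (-47/6) / (-47/6) = 1
y = (-6 - (-6)*(1)) / 8 = 0
x = (2 - (-2)*(0) - (2)*(1)) / 6 = 0

(0, 0, 1)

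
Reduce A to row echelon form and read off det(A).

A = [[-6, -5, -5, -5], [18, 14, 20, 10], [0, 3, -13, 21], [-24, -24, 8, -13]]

det(A) = 36

Forward elimination:
R2 <- R2 - (-3)*R1:  [  0  -1   5  -5 ]
R4 <- R4 - (4)*R1:  [  0  -4  28   7 ]
R3 <- R3 - (-3)*R2:  [ 0  0  2  6 ]
R4 <- R4 - (4)*R2:  [  0   0   8  27 ]
R4 <- R4 - (4)*R3:  [ 0  0  0  3 ]
Upper-triangular form:
[ -6  -5  -5  -5 ]
[  0  -1   5  -5 ]
[  0   0   2   6 ]
[  0   0   0   3 ]
det(A) = (-1)^0 * (-6) * (-1) * (2) * (3) = 36  (0 row swaps -> sign +1)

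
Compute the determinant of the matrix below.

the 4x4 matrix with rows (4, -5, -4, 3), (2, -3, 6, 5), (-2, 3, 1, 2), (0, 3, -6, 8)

Forward elimination:
R2 <- R2 - (1/2)*R1:  [    0  -1/2     8   7/2 ]
R3 <- R3 - (-1/2)*R1:  [   0  1/2   -1  7/2 ]
R3 <- R3 - (-1)*R2:  [ 0  0  7  7 ]
R4 <- R4 - (-6)*R2:  [  0   0  42  29 ]
R4 <- R4 - (6)*R3:  [   0    0    0  -13 ]
Upper-triangular form:
[ 4    -5  -4    3 ]
[ 0  -1/2   8  7/2 ]
[ 0     0   7    7 ]
[ 0     0   0  -13 ]
det(A) = (-1)^0 * (4) * (-1/2) * (7) * (-13) = 182  (0 row swaps -> sign +1)

det(A) = 182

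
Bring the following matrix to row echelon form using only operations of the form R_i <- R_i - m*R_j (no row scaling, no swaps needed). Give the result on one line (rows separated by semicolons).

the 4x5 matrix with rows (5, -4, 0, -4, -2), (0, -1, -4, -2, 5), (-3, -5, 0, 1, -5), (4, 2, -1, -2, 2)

Forward elimination:
R3 <- R3 - (-3/5)*R1:  [     0  -37/5      0   -7/5  -31/5 ]
R4 <- R4 - (4/5)*R1:  [    0  26/5    -1   6/5  18/5 ]
R3 <- R3 - (37/5)*R2:  [      0       0   148/5    67/5  -216/5 ]
R4 <- R4 - (-26/5)*R2:  [      0       0  -109/5   -46/5   148/5 ]
R4 <- R4 - (-109/148)*R3:  [      0       0       0  99/148  -82/37 ]
Row echelon form:
[ 5  -4      0      -4      -2 ]
[ 0  -1     -4      -2       5 ]
[ 0   0  148/5    67/5  -216/5 ]
[ 0   0      0  99/148  -82/37 ]

REF = [5 -4 0 -4 -2; 0 -1 -4 -2 5; 0 0 148/5 67/5 -216/5; 0 0 0 99/148 -82/37]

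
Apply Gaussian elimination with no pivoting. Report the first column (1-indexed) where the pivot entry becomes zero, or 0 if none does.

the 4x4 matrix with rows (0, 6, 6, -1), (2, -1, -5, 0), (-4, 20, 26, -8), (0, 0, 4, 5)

first zero-pivot column = 1

Naive forward elimination:
Pivot entry (1,1) is zero but row 2 has 2 in column 1 -> naive elimination stops; a row interchange (e.g. R1 <-> R2) would be required here.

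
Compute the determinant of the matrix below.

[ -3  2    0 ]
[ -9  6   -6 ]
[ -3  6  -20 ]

Forward elimination:
R2 <- R2 - (3)*R1:  [  0   0  -6 ]
R3 <- R3 - (1)*R1:  [   0    4  -20 ]
R2 <-> R3   (pivot in column 2 was zero)
[ -3  2    0 ]
[  0  4  -20 ]
[  0  0   -6 ]
Upper-triangular form:
[ -3  2    0 ]
[  0  4  -20 ]
[  0  0   -6 ]
det(A) = (-1)^1 * (-3) * (4) * (-6) = -72  (1 row swap -> sign -1)

det(A) = -72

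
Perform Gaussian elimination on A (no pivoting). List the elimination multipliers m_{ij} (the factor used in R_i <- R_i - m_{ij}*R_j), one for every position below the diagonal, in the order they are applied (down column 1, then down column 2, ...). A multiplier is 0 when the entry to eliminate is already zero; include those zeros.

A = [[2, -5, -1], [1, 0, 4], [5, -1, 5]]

Forward elimination:
R2 <- R2 - (1/2)*R1:  [   0  5/2  9/2 ]
R3 <- R3 - (5/2)*R1:  [    0  23/2  15/2 ]
R3 <- R3 - (23/5)*R2:  [     0      0  -66/5 ]
Multipliers (in order of application): m_{21} = 1/2, m_{31} = 5/2, m_{32} = 23/5

multipliers: 1/2, 5/2, 23/5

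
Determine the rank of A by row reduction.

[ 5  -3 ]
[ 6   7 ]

rank(A) = 2

Row reduction:
R2 <- R2 - (6/5)*R1:  [    0  53/5 ]
Row echelon form:
[ 5    -3 ]
[ 0  53/5 ]
Nonzero rows / pivot columns: 2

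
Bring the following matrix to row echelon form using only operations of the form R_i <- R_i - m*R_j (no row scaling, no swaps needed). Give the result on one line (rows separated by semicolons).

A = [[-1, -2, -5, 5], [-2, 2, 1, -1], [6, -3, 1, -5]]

REF = [-1 -2 -5 5; 0 6 11 -11; 0 0 -3/2 -5/2]

Forward elimination:
R2 <- R2 - (2)*R1:  [   0    6   11  -11 ]
R3 <- R3 - (-6)*R1:  [   0  -15  -29   25 ]
R3 <- R3 - (-5/2)*R2:  [    0     0  -3/2  -5/2 ]
Row echelon form:
[ -1  -2    -5     5 ]
[  0   6    11   -11 ]
[  0   0  -3/2  -5/2 ]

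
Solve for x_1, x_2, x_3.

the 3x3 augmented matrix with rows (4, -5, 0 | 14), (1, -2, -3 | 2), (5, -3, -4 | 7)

Forward elimination on [A|b]:
R2 <- R2 - (1/4)*R1:  [    0  -3/4    -3  -3/2 ]
R3 <- R3 - (5/4)*R1:  [     0   13/4     -4  -21/2 ]
R3 <- R3 - (-13/3)*R2:  [   0    0  -17  -17 ]
Row echelon form:
[ 4    -5    0  |    14 ]
[ 0  -3/4   -3  |  -3/2 ]
[ 0     0  -17  |   -17 ]
Back-substitution:
x_3 = (-17) / -17 = 1
x_2 = (-3/2 - (-3)*(1)) / (-3/4) = -2
x_1 = (14 - (-5)*(-2)) / 4 = 1

(1, -2, 1)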